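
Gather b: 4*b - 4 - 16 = 4*b - 20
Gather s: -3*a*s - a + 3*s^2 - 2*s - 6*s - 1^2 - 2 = -a + 3*s^2 + s*(-3*a - 8) - 3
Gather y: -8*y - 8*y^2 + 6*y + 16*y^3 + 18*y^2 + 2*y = 16*y^3 + 10*y^2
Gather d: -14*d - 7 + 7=-14*d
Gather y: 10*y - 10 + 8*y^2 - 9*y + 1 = 8*y^2 + y - 9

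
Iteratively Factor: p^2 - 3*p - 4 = (p - 4)*(p + 1)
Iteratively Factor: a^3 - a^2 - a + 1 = (a - 1)*(a^2 - 1) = (a - 1)^2*(a + 1)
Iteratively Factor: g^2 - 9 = (g - 3)*(g + 3)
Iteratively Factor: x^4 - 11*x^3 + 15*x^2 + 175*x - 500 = (x - 5)*(x^3 - 6*x^2 - 15*x + 100) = (x - 5)^2*(x^2 - x - 20) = (x - 5)^3*(x + 4)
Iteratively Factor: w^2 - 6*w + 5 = (w - 1)*(w - 5)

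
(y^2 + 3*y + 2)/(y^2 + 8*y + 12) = (y + 1)/(y + 6)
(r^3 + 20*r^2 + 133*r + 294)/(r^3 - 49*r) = (r^2 + 13*r + 42)/(r*(r - 7))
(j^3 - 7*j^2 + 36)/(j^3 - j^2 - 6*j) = (j - 6)/j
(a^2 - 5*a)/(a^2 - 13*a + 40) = a/(a - 8)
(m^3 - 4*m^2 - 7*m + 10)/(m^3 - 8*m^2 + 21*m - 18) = (m^3 - 4*m^2 - 7*m + 10)/(m^3 - 8*m^2 + 21*m - 18)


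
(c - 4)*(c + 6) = c^2 + 2*c - 24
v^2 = v^2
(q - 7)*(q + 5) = q^2 - 2*q - 35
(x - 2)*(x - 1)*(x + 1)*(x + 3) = x^4 + x^3 - 7*x^2 - x + 6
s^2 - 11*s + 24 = (s - 8)*(s - 3)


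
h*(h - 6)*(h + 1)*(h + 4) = h^4 - h^3 - 26*h^2 - 24*h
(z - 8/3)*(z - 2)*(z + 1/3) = z^3 - 13*z^2/3 + 34*z/9 + 16/9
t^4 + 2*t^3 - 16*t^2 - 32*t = t*(t - 4)*(t + 2)*(t + 4)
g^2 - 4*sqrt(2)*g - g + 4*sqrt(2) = (g - 1)*(g - 4*sqrt(2))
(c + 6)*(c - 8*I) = c^2 + 6*c - 8*I*c - 48*I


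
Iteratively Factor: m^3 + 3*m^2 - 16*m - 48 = (m + 4)*(m^2 - m - 12) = (m - 4)*(m + 4)*(m + 3)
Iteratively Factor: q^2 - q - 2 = (q + 1)*(q - 2)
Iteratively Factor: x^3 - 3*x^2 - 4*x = (x + 1)*(x^2 - 4*x) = x*(x + 1)*(x - 4)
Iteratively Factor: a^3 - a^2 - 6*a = (a)*(a^2 - a - 6) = a*(a + 2)*(a - 3)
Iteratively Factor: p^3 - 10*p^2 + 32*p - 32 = (p - 2)*(p^2 - 8*p + 16) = (p - 4)*(p - 2)*(p - 4)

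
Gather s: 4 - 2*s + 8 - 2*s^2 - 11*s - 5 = -2*s^2 - 13*s + 7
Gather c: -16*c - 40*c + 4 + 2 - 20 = -56*c - 14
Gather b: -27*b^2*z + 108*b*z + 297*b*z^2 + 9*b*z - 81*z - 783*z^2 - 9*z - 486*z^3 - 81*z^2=-27*b^2*z + b*(297*z^2 + 117*z) - 486*z^3 - 864*z^2 - 90*z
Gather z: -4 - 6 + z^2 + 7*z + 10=z^2 + 7*z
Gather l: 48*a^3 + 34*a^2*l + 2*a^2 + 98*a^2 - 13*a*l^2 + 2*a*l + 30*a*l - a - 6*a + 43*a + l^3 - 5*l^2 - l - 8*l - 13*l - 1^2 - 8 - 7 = 48*a^3 + 100*a^2 + 36*a + l^3 + l^2*(-13*a - 5) + l*(34*a^2 + 32*a - 22) - 16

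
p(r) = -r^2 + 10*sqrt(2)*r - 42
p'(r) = -2*r + 10*sqrt(2)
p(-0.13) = -43.86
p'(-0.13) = 14.40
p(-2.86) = -90.63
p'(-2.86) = 19.86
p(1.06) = -28.13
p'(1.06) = 12.02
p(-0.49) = -49.17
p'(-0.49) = 15.12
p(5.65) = 5.98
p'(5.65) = 2.84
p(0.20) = -39.21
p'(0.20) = 13.74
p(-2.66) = -86.69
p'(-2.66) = 19.46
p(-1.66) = -68.23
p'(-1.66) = 17.46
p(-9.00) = -250.28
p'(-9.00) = 32.14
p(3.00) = -8.57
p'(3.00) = 8.14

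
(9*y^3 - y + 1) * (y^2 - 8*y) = 9*y^5 - 72*y^4 - y^3 + 9*y^2 - 8*y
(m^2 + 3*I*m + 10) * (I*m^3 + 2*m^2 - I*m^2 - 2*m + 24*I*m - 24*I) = I*m^5 - m^4 - I*m^4 + m^3 + 40*I*m^3 - 52*m^2 - 40*I*m^2 + 52*m + 240*I*m - 240*I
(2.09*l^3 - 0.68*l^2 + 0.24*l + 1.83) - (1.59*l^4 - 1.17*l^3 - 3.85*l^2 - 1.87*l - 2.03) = -1.59*l^4 + 3.26*l^3 + 3.17*l^2 + 2.11*l + 3.86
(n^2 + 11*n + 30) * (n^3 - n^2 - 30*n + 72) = n^5 + 10*n^4 - 11*n^3 - 288*n^2 - 108*n + 2160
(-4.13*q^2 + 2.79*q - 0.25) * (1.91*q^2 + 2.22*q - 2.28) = -7.8883*q^4 - 3.8397*q^3 + 15.1327*q^2 - 6.9162*q + 0.57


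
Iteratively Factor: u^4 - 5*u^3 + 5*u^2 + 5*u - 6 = (u - 1)*(u^3 - 4*u^2 + u + 6) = (u - 1)*(u + 1)*(u^2 - 5*u + 6) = (u - 2)*(u - 1)*(u + 1)*(u - 3)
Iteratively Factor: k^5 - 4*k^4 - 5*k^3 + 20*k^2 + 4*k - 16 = (k + 1)*(k^4 - 5*k^3 + 20*k - 16) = (k - 4)*(k + 1)*(k^3 - k^2 - 4*k + 4) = (k - 4)*(k - 1)*(k + 1)*(k^2 - 4) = (k - 4)*(k - 1)*(k + 1)*(k + 2)*(k - 2)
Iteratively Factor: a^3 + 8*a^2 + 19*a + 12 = (a + 3)*(a^2 + 5*a + 4) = (a + 1)*(a + 3)*(a + 4)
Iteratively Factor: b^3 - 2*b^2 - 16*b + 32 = (b - 4)*(b^2 + 2*b - 8) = (b - 4)*(b - 2)*(b + 4)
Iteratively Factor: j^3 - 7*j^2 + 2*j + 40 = (j - 5)*(j^2 - 2*j - 8) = (j - 5)*(j - 4)*(j + 2)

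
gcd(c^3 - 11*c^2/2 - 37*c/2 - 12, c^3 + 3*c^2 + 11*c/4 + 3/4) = c^2 + 5*c/2 + 3/2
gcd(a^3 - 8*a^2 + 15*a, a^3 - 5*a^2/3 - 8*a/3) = a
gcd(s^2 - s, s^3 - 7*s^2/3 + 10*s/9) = s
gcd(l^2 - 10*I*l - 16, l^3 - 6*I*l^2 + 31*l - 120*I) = l - 8*I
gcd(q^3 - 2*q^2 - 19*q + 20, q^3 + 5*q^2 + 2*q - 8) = q^2 + 3*q - 4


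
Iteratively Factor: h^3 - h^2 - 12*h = (h + 3)*(h^2 - 4*h) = (h - 4)*(h + 3)*(h)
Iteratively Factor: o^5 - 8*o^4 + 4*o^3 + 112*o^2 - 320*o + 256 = (o - 4)*(o^4 - 4*o^3 - 12*o^2 + 64*o - 64) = (o - 4)^2*(o^3 - 12*o + 16) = (o - 4)^2*(o - 2)*(o^2 + 2*o - 8) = (o - 4)^2*(o - 2)*(o + 4)*(o - 2)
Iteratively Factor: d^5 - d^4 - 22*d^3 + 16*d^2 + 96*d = (d + 4)*(d^4 - 5*d^3 - 2*d^2 + 24*d) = (d - 4)*(d + 4)*(d^3 - d^2 - 6*d) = (d - 4)*(d - 3)*(d + 4)*(d^2 + 2*d) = (d - 4)*(d - 3)*(d + 2)*(d + 4)*(d)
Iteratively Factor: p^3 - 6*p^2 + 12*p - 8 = (p - 2)*(p^2 - 4*p + 4) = (p - 2)^2*(p - 2)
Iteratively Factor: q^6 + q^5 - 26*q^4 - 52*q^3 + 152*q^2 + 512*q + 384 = (q + 2)*(q^5 - q^4 - 24*q^3 - 4*q^2 + 160*q + 192) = (q - 4)*(q + 2)*(q^4 + 3*q^3 - 12*q^2 - 52*q - 48) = (q - 4)^2*(q + 2)*(q^3 + 7*q^2 + 16*q + 12) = (q - 4)^2*(q + 2)*(q + 3)*(q^2 + 4*q + 4) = (q - 4)^2*(q + 2)^2*(q + 3)*(q + 2)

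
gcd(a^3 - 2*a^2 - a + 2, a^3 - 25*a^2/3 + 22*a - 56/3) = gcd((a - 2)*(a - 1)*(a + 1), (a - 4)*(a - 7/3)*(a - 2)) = a - 2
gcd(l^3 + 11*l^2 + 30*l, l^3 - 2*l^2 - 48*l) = l^2 + 6*l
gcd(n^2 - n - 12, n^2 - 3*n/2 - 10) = n - 4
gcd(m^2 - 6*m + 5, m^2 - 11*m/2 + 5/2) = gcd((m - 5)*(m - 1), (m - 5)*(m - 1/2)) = m - 5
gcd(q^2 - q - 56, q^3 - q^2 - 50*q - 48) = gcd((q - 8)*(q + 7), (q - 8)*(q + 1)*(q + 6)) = q - 8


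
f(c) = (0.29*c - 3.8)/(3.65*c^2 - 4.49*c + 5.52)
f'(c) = (4.49 - 7.3*c)*(0.29*c - 3.8)/(3.65*c^2 - 4.49*c + 5.52)^2 + 0.29/(3.65*c^2 - 4.49*c + 5.52) = (-1.0585*c^2 + 27.74*c - 15.4612)/(13.3225*c^4 - 32.777*c^3 + 60.4561*c^2 - 49.5696*c + 30.4704)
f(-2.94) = -0.09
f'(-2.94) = -0.04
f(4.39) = -0.05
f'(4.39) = 0.03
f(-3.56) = -0.07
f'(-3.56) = -0.03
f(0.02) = -0.70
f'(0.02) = -0.51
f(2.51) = -0.18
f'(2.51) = 0.16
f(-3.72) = -0.07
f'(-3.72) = -0.03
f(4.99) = -0.03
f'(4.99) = 0.02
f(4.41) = -0.04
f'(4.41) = 0.03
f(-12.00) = -0.01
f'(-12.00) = -0.00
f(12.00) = -0.00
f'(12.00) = 0.00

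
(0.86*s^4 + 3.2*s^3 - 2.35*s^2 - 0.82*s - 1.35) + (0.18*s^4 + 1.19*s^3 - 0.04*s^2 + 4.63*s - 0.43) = 1.04*s^4 + 4.39*s^3 - 2.39*s^2 + 3.81*s - 1.78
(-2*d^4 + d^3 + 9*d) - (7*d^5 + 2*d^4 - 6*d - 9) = -7*d^5 - 4*d^4 + d^3 + 15*d + 9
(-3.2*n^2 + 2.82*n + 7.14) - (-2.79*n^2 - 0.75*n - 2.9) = -0.41*n^2 + 3.57*n + 10.04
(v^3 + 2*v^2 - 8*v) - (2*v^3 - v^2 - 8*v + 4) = -v^3 + 3*v^2 - 4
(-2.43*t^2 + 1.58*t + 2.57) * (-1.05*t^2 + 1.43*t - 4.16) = 2.5515*t^4 - 5.1339*t^3 + 9.6697*t^2 - 2.8977*t - 10.6912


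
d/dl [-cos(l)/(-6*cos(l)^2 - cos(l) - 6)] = -6*sin(l)^3/(6*cos(l)^2 + cos(l) + 6)^2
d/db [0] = 0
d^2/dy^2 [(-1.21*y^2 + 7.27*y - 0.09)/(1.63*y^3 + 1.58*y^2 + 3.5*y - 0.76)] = (-6.429698*y^6 + 115.893978*y^5 + 150.887796*y^4 - 57.964292*y^3 + 94.926348*y^2 + 48.723744*y + 34.857464)/(4.330747*y^9 + 12.593706*y^8 + 40.104846*y^7 + 51.96998*y^6 + 74.370876*y^5 + 26.358408*y^4 + 20.482664*y^3 - 25.192176*y^2 + 6.0648*y - 0.438976)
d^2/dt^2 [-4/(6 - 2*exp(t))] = 2*(exp(t) + 3)*exp(t)/(exp(t) - 3)^3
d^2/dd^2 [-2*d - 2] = 0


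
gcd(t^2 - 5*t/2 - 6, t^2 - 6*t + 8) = t - 4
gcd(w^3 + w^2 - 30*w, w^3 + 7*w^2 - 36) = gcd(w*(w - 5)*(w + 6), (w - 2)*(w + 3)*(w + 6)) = w + 6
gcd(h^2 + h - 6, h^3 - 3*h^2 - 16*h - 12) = 1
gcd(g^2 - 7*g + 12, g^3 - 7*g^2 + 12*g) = g^2 - 7*g + 12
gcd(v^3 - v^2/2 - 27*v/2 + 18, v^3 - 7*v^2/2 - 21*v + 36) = v^2 + 5*v/2 - 6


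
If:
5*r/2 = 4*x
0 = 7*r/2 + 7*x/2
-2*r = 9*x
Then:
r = 0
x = 0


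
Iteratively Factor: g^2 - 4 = (g + 2)*(g - 2)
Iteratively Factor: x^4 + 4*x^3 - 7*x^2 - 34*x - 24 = (x + 2)*(x^3 + 2*x^2 - 11*x - 12) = (x - 3)*(x + 2)*(x^2 + 5*x + 4) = (x - 3)*(x + 2)*(x + 4)*(x + 1)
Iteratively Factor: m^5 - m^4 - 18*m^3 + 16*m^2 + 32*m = (m - 2)*(m^4 + m^3 - 16*m^2 - 16*m) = (m - 2)*(m + 4)*(m^3 - 3*m^2 - 4*m) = (m - 2)*(m + 1)*(m + 4)*(m^2 - 4*m) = (m - 4)*(m - 2)*(m + 1)*(m + 4)*(m)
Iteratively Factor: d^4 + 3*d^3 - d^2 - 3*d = (d + 3)*(d^3 - d) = (d - 1)*(d + 3)*(d^2 + d) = d*(d - 1)*(d + 3)*(d + 1)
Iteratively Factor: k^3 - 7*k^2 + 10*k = (k - 5)*(k^2 - 2*k) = (k - 5)*(k - 2)*(k)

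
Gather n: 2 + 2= 4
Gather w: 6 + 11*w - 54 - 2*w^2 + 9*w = -2*w^2 + 20*w - 48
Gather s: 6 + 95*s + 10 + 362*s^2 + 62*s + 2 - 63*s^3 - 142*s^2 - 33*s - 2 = -63*s^3 + 220*s^2 + 124*s + 16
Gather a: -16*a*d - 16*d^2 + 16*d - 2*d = -16*a*d - 16*d^2 + 14*d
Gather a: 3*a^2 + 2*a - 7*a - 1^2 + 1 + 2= 3*a^2 - 5*a + 2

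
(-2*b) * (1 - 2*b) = 4*b^2 - 2*b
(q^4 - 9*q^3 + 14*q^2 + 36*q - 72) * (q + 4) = q^5 - 5*q^4 - 22*q^3 + 92*q^2 + 72*q - 288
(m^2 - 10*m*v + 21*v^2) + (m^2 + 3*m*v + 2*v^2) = 2*m^2 - 7*m*v + 23*v^2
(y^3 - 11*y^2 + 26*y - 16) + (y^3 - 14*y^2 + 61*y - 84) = 2*y^3 - 25*y^2 + 87*y - 100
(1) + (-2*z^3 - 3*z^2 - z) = -2*z^3 - 3*z^2 - z + 1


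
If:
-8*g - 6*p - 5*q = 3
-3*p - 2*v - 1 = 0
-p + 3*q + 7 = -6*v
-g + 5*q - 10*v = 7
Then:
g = -241/828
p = 73/276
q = -187/414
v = -165/184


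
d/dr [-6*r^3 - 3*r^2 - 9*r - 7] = -18*r^2 - 6*r - 9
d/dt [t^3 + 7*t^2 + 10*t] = 3*t^2 + 14*t + 10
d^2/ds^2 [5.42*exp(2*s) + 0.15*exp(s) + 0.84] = (21.68*exp(s) + 0.15)*exp(s)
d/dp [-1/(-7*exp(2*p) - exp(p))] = (-14*exp(p) - 1)*exp(-p)/(7*exp(p) + 1)^2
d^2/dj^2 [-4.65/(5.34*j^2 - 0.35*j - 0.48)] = (-265.19508*j^2 + 17.3817*j + 4.65*(10.68*j - 0.35)*(21.36*j - 0.7) + 23.83776)/(-5.34*j^2 + 0.35*j + 0.48)^3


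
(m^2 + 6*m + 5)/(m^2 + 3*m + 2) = (m + 5)/(m + 2)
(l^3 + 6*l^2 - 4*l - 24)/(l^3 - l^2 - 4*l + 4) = (l + 6)/(l - 1)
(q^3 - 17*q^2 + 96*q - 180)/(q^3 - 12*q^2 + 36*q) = (q - 5)/q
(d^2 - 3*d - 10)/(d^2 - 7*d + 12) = (d^2 - 3*d - 10)/(d^2 - 7*d + 12)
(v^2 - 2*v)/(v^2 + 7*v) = (v - 2)/(v + 7)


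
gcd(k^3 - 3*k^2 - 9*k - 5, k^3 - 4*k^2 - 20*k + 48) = 1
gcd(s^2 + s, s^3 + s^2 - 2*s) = s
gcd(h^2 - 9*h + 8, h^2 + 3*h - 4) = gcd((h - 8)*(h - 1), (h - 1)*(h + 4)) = h - 1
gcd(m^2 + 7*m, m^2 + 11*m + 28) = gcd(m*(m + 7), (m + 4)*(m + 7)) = m + 7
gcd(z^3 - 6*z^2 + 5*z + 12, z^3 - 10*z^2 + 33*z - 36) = z^2 - 7*z + 12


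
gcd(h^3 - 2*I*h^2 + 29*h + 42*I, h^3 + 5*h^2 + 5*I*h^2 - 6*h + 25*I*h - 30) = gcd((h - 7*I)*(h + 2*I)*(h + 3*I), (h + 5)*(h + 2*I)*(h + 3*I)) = h^2 + 5*I*h - 6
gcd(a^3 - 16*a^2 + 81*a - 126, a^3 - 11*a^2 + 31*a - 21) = a^2 - 10*a + 21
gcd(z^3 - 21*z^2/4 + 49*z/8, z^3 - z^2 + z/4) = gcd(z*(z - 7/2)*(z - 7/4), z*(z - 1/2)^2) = z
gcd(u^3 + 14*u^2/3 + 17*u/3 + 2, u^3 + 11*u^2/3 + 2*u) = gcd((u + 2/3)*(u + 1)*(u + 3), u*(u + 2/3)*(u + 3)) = u^2 + 11*u/3 + 2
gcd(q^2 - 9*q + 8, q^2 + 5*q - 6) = q - 1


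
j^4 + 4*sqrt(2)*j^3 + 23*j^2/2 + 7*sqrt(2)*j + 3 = (j + sqrt(2)/2)*(j + sqrt(2))^2*(j + 3*sqrt(2)/2)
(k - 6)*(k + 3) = k^2 - 3*k - 18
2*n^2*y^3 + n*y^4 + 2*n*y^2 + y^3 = y^2*(2*n + y)*(n*y + 1)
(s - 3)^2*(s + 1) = s^3 - 5*s^2 + 3*s + 9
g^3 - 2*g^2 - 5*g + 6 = (g - 3)*(g - 1)*(g + 2)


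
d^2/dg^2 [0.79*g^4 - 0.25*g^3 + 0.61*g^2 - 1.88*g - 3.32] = 9.48*g^2 - 1.5*g + 1.22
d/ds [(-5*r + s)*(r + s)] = -4*r + 2*s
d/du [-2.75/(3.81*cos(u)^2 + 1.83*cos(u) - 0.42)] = -(20.955*cos(u) + 5.0325)*sin(u)/(3.81*cos(u)^2 + 1.83*cos(u) - 0.42)^2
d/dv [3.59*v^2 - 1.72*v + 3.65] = 7.18*v - 1.72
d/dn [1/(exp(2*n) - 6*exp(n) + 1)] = 2*(3 - exp(n))*exp(n)/(exp(2*n) - 6*exp(n) + 1)^2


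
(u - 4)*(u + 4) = u^2 - 16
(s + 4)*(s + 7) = s^2 + 11*s + 28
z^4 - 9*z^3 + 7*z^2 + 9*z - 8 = (z - 8)*(z - 1)^2*(z + 1)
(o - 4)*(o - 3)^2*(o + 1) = o^4 - 9*o^3 + 23*o^2 - 3*o - 36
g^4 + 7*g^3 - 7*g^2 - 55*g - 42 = (g - 3)*(g + 1)*(g + 2)*(g + 7)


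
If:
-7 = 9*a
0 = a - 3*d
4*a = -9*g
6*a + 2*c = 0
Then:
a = -7/9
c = 7/3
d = -7/27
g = 28/81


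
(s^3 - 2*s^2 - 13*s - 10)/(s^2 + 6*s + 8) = (s^2 - 4*s - 5)/(s + 4)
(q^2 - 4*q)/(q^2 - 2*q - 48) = q*(4 - q)/(-q^2 + 2*q + 48)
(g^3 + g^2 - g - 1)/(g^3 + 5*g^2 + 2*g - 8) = (g^2 + 2*g + 1)/(g^2 + 6*g + 8)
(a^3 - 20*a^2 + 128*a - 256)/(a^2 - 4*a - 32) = (a^2 - 12*a + 32)/(a + 4)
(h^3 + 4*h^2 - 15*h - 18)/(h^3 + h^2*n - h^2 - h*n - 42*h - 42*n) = (h^2 - 2*h - 3)/(h^2 + h*n - 7*h - 7*n)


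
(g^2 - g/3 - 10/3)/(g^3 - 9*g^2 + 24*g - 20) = (g + 5/3)/(g^2 - 7*g + 10)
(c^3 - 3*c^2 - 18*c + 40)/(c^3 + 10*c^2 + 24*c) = (c^2 - 7*c + 10)/(c*(c + 6))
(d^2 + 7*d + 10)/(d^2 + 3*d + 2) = (d + 5)/(d + 1)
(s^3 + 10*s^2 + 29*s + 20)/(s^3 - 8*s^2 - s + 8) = (s^2 + 9*s + 20)/(s^2 - 9*s + 8)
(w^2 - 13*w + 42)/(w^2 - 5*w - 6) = (w - 7)/(w + 1)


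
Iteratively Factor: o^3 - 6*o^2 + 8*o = (o)*(o^2 - 6*o + 8) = o*(o - 2)*(o - 4)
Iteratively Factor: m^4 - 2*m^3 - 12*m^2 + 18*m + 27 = (m - 3)*(m^3 + m^2 - 9*m - 9) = (m - 3)^2*(m^2 + 4*m + 3) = (m - 3)^2*(m + 3)*(m + 1)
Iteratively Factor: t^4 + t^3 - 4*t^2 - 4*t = (t)*(t^3 + t^2 - 4*t - 4) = t*(t - 2)*(t^2 + 3*t + 2) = t*(t - 2)*(t + 1)*(t + 2)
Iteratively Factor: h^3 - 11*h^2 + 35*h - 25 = (h - 5)*(h^2 - 6*h + 5) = (h - 5)*(h - 1)*(h - 5)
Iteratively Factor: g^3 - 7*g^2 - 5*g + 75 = (g - 5)*(g^2 - 2*g - 15) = (g - 5)*(g + 3)*(g - 5)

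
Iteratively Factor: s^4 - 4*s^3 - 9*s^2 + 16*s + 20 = (s + 2)*(s^3 - 6*s^2 + 3*s + 10) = (s - 2)*(s + 2)*(s^2 - 4*s - 5) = (s - 5)*(s - 2)*(s + 2)*(s + 1)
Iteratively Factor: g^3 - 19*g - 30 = (g - 5)*(g^2 + 5*g + 6) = (g - 5)*(g + 2)*(g + 3)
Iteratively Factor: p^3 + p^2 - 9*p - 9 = (p + 1)*(p^2 - 9) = (p - 3)*(p + 1)*(p + 3)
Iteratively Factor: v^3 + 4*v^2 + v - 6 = (v - 1)*(v^2 + 5*v + 6) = (v - 1)*(v + 2)*(v + 3)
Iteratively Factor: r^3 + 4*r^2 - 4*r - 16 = (r - 2)*(r^2 + 6*r + 8) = (r - 2)*(r + 2)*(r + 4)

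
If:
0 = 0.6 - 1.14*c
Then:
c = 0.53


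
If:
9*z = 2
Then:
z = 2/9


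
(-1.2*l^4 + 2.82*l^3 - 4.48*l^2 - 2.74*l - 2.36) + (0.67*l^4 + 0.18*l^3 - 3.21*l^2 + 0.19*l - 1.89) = -0.53*l^4 + 3.0*l^3 - 7.69*l^2 - 2.55*l - 4.25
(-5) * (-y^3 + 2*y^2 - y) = 5*y^3 - 10*y^2 + 5*y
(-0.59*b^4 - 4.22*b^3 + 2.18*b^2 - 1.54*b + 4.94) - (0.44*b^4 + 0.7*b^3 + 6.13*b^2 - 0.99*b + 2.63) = -1.03*b^4 - 4.92*b^3 - 3.95*b^2 - 0.55*b + 2.31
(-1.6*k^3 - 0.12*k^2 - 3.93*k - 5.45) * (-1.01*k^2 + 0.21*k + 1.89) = 1.616*k^5 - 0.2148*k^4 + 0.9201*k^3 + 4.4524*k^2 - 8.5722*k - 10.3005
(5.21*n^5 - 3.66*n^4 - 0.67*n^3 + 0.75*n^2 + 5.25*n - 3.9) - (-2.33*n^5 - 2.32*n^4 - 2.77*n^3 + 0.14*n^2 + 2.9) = 7.54*n^5 - 1.34*n^4 + 2.1*n^3 + 0.61*n^2 + 5.25*n - 6.8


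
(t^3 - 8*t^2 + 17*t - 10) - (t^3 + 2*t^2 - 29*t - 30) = -10*t^2 + 46*t + 20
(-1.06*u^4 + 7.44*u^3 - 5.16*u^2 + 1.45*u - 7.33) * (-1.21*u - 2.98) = 1.2826*u^5 - 5.8436*u^4 - 15.9276*u^3 + 13.6223*u^2 + 4.5483*u + 21.8434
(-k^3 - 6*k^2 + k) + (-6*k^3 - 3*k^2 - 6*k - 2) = -7*k^3 - 9*k^2 - 5*k - 2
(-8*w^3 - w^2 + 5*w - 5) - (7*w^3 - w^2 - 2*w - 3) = -15*w^3 + 7*w - 2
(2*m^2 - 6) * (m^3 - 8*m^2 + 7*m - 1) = 2*m^5 - 16*m^4 + 8*m^3 + 46*m^2 - 42*m + 6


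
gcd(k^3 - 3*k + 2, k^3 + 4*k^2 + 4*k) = k + 2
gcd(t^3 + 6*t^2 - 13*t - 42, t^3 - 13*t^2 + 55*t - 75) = t - 3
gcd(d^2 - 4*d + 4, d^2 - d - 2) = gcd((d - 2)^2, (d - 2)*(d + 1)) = d - 2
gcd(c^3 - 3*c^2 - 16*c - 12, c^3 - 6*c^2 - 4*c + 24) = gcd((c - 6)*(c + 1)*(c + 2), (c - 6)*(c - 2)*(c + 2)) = c^2 - 4*c - 12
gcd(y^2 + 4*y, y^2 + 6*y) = y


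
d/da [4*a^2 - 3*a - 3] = 8*a - 3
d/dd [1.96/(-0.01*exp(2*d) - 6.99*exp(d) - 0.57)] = (0.0392*exp(d) + 13.7004)*exp(d)/(0.01*exp(2*d) + 6.99*exp(d) + 0.57)^2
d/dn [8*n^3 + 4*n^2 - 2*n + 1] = 24*n^2 + 8*n - 2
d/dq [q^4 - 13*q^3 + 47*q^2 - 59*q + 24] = 4*q^3 - 39*q^2 + 94*q - 59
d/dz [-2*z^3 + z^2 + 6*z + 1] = -6*z^2 + 2*z + 6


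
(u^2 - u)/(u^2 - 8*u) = (u - 1)/(u - 8)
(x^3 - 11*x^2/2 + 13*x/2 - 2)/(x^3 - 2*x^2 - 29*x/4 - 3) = 2*(2*x^2 - 3*x + 1)/(4*x^2 + 8*x + 3)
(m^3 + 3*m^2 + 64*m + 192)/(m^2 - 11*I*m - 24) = (m^2 + m*(3 + 8*I) + 24*I)/(m - 3*I)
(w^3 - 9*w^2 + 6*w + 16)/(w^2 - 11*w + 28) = (w^3 - 9*w^2 + 6*w + 16)/(w^2 - 11*w + 28)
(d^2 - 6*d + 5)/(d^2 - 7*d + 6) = (d - 5)/(d - 6)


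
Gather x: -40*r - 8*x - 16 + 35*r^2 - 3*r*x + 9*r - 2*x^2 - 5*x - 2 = 35*r^2 - 31*r - 2*x^2 + x*(-3*r - 13) - 18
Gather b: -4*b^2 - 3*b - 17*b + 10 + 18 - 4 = -4*b^2 - 20*b + 24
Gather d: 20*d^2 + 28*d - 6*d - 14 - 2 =20*d^2 + 22*d - 16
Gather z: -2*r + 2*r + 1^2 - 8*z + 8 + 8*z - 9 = 0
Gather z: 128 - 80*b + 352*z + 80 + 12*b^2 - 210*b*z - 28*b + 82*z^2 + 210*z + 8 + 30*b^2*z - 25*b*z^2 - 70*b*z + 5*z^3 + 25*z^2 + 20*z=12*b^2 - 108*b + 5*z^3 + z^2*(107 - 25*b) + z*(30*b^2 - 280*b + 582) + 216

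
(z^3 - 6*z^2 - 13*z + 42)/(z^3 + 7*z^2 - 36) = (z - 7)/(z + 6)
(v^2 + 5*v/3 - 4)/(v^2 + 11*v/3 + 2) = (3*v - 4)/(3*v + 2)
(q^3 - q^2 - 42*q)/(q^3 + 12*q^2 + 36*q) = (q - 7)/(q + 6)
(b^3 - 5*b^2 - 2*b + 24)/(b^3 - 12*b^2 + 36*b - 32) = (b^3 - 5*b^2 - 2*b + 24)/(b^3 - 12*b^2 + 36*b - 32)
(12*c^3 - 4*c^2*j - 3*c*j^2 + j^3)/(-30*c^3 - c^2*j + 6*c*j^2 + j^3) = (-6*c^2 - c*j + j^2)/(15*c^2 + 8*c*j + j^2)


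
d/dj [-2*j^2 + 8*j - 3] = 8 - 4*j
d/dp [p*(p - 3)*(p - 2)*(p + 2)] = 4*p^3 - 9*p^2 - 8*p + 12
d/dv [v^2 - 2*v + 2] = 2*v - 2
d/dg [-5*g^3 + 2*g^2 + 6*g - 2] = -15*g^2 + 4*g + 6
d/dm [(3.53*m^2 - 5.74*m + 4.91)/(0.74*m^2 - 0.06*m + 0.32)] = (4.0358*m^2 - 5.0076*m - 1.5422)/(0.5476*m^4 - 0.0888*m^3 + 0.4772*m^2 - 0.0384*m + 0.1024)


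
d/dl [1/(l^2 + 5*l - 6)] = (-2*l - 5)/(l^2 + 5*l - 6)^2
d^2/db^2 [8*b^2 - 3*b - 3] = 16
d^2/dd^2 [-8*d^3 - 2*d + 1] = -48*d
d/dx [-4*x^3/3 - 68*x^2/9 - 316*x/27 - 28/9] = -4*x^2 - 136*x/9 - 316/27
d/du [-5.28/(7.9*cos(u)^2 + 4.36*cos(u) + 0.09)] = -(83.424*cos(u) + 23.0208)*sin(u)/(7.9*cos(u)^2 + 4.36*cos(u) + 0.09)^2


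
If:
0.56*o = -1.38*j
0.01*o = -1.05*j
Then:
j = 0.00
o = 0.00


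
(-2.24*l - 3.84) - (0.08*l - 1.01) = -2.32*l - 2.83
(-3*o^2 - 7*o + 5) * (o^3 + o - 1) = -3*o^5 - 7*o^4 + 2*o^3 - 4*o^2 + 12*o - 5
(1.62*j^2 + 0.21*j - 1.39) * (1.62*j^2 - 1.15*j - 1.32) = 2.6244*j^4 - 1.5228*j^3 - 4.6317*j^2 + 1.3213*j + 1.8348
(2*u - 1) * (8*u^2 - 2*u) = 16*u^3 - 12*u^2 + 2*u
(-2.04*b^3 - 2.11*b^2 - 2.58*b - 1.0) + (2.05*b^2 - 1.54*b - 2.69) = -2.04*b^3 - 0.0600000000000001*b^2 - 4.12*b - 3.69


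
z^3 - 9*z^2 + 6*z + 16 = (z - 8)*(z - 2)*(z + 1)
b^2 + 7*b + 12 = (b + 3)*(b + 4)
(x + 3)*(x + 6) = x^2 + 9*x + 18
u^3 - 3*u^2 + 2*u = u*(u - 2)*(u - 1)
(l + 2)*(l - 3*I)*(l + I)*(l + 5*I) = l^4 + 2*l^3 + 3*I*l^3 + 13*l^2 + 6*I*l^2 + 26*l + 15*I*l + 30*I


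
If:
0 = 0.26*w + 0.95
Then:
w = -3.65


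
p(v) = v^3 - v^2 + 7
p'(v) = 3*v^2 - 2*v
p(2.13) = 12.13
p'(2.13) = 9.35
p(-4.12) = -79.91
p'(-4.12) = 59.16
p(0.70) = 6.85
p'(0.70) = 0.07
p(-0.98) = 5.10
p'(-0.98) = 4.84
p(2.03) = 11.24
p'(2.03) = 8.30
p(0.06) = 7.00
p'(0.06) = -0.11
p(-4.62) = -112.96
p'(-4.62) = 73.27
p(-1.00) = 5.00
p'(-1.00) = 5.00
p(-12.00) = -1865.00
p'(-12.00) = 456.00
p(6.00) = 187.00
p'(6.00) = 96.00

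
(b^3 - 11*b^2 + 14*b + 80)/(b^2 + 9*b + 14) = (b^2 - 13*b + 40)/(b + 7)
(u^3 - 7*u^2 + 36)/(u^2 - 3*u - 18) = (u^2 - u - 6)/(u + 3)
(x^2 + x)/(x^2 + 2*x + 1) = x/(x + 1)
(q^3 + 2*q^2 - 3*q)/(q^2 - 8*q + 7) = q*(q + 3)/(q - 7)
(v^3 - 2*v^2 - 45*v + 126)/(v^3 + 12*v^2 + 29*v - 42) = (v^2 - 9*v + 18)/(v^2 + 5*v - 6)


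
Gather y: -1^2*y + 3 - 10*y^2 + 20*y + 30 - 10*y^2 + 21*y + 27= -20*y^2 + 40*y + 60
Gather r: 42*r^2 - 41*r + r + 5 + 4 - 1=42*r^2 - 40*r + 8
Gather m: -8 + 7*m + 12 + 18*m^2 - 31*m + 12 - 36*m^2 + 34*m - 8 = -18*m^2 + 10*m + 8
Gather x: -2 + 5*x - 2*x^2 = -2*x^2 + 5*x - 2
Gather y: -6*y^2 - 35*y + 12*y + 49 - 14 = -6*y^2 - 23*y + 35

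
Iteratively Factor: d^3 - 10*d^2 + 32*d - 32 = (d - 4)*(d^2 - 6*d + 8) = (d - 4)*(d - 2)*(d - 4)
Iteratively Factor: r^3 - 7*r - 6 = (r + 1)*(r^2 - r - 6) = (r - 3)*(r + 1)*(r + 2)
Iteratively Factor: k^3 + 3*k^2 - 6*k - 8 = (k - 2)*(k^2 + 5*k + 4) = (k - 2)*(k + 1)*(k + 4)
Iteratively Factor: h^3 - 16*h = (h)*(h^2 - 16) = h*(h + 4)*(h - 4)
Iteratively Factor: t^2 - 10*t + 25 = (t - 5)*(t - 5)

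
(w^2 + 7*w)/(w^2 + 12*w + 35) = w/(w + 5)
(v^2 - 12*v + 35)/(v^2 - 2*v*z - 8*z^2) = (-v^2 + 12*v - 35)/(-v^2 + 2*v*z + 8*z^2)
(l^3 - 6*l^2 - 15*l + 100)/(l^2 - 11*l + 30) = (l^2 - l - 20)/(l - 6)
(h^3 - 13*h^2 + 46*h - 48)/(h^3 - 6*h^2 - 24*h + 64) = (h - 3)/(h + 4)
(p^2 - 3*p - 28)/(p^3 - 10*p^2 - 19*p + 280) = (p + 4)/(p^2 - 3*p - 40)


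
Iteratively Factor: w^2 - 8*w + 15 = (w - 3)*(w - 5)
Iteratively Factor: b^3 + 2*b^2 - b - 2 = (b + 1)*(b^2 + b - 2) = (b + 1)*(b + 2)*(b - 1)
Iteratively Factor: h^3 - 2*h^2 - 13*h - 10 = (h + 1)*(h^2 - 3*h - 10) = (h - 5)*(h + 1)*(h + 2)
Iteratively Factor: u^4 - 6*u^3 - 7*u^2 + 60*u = (u + 3)*(u^3 - 9*u^2 + 20*u) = u*(u + 3)*(u^2 - 9*u + 20) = u*(u - 4)*(u + 3)*(u - 5)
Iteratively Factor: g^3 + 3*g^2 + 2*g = (g + 1)*(g^2 + 2*g) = g*(g + 1)*(g + 2)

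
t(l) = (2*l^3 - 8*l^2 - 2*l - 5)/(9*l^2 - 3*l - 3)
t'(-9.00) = 0.22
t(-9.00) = -2.78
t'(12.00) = 0.23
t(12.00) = 1.81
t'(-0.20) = -8.53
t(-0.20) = 2.42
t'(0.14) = 1.02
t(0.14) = 1.67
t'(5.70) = 0.25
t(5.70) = 0.35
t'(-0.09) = -3.00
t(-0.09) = 1.84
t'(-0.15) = -5.28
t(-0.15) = 2.08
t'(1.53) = 1.73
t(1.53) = -1.46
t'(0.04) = -0.36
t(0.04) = 1.64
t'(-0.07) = -2.46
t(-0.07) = 1.78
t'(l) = (3 - 18*l)*(2*l^3 - 8*l^2 - 2*l - 5)/(9*l^2 - 3*l - 3)^2 + (6*l^2 - 16*l - 2)/(9*l^2 - 3*l - 3) = (6*l^4 - 4*l^3 + 8*l^2 + 46*l - 3)/(3*(9*l^4 - 6*l^3 - 5*l^2 + 2*l + 1))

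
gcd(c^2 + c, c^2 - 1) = c + 1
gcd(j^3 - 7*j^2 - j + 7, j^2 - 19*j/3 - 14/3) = j - 7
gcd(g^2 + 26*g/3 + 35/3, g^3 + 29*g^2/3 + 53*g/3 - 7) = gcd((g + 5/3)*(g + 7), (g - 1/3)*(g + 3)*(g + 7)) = g + 7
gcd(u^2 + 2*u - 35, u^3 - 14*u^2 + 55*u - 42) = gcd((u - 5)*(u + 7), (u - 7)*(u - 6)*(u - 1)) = 1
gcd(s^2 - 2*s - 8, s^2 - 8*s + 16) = s - 4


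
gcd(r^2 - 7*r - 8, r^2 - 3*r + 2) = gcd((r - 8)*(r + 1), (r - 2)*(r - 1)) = 1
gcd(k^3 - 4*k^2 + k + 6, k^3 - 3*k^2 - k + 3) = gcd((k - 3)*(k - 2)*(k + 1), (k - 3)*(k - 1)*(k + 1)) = k^2 - 2*k - 3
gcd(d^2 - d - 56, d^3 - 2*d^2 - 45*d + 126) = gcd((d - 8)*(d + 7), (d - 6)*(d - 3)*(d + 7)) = d + 7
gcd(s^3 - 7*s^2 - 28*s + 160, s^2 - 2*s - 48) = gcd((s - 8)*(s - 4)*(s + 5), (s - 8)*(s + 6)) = s - 8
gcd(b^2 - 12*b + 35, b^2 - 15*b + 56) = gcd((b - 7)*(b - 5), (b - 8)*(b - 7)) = b - 7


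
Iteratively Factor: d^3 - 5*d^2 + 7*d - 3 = (d - 1)*(d^2 - 4*d + 3) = (d - 1)^2*(d - 3)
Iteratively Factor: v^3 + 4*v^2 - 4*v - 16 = (v - 2)*(v^2 + 6*v + 8) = (v - 2)*(v + 2)*(v + 4)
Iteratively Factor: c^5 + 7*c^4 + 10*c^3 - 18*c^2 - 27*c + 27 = (c + 3)*(c^4 + 4*c^3 - 2*c^2 - 12*c + 9) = (c - 1)*(c + 3)*(c^3 + 5*c^2 + 3*c - 9) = (c - 1)^2*(c + 3)*(c^2 + 6*c + 9) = (c - 1)^2*(c + 3)^2*(c + 3)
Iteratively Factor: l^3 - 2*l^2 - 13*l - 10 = (l - 5)*(l^2 + 3*l + 2) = (l - 5)*(l + 2)*(l + 1)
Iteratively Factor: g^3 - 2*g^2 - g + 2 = (g - 1)*(g^2 - g - 2) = (g - 2)*(g - 1)*(g + 1)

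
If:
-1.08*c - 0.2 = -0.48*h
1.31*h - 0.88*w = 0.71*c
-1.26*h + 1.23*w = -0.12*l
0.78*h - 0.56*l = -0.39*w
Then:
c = -0.41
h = -0.50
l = -0.99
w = -0.42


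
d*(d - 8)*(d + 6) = d^3 - 2*d^2 - 48*d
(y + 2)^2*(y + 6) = y^3 + 10*y^2 + 28*y + 24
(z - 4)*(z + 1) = z^2 - 3*z - 4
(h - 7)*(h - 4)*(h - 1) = h^3 - 12*h^2 + 39*h - 28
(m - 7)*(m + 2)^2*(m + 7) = m^4 + 4*m^3 - 45*m^2 - 196*m - 196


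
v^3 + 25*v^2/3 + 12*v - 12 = (v - 2/3)*(v + 3)*(v + 6)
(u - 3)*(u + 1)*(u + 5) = u^3 + 3*u^2 - 13*u - 15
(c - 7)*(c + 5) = c^2 - 2*c - 35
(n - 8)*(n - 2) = n^2 - 10*n + 16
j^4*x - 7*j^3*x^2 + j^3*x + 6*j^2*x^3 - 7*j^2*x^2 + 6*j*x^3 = j*(j - 6*x)*(j - x)*(j*x + x)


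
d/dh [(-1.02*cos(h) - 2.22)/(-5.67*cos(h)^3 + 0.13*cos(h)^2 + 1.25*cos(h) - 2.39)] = (11.5668*cos(h)^3 + 37.6296*cos(h)^2 - 0.5772*cos(h) - 5.2128)*sin(h)/(32.1489*cos(h)^6 - 1.4742*cos(h)^5 - 14.1581*cos(h)^4 + 27.4276*cos(h)^3 + 0.9411*cos(h)^2 - 5.975*cos(h) + 5.7121)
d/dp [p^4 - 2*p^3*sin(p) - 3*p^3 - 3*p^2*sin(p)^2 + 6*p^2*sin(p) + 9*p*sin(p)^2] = -2*p^3*cos(p) + 4*p^3 - 3*p^2*sin(2*p) + 6*sqrt(2)*p^2*cos(p + pi/4) - 9*p^2 + 12*p*sin(p) + 9*p*sin(2*p) + 3*p*cos(2*p) - 3*p - 9*cos(2*p)/2 + 9/2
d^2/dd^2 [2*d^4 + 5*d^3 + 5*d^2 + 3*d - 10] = 24*d^2 + 30*d + 10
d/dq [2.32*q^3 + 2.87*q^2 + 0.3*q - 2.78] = 6.96*q^2 + 5.74*q + 0.3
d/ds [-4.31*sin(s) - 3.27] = -4.31*cos(s)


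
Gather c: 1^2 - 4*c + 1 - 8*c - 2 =-12*c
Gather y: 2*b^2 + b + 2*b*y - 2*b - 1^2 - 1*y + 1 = 2*b^2 - b + y*(2*b - 1)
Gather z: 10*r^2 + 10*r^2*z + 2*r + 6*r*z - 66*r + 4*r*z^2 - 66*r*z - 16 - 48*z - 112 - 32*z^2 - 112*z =10*r^2 - 64*r + z^2*(4*r - 32) + z*(10*r^2 - 60*r - 160) - 128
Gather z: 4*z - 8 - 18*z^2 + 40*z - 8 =-18*z^2 + 44*z - 16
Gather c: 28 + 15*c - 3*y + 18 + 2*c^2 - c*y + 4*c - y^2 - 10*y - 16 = 2*c^2 + c*(19 - y) - y^2 - 13*y + 30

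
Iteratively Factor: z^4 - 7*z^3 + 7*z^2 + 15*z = (z - 5)*(z^3 - 2*z^2 - 3*z) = z*(z - 5)*(z^2 - 2*z - 3) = z*(z - 5)*(z + 1)*(z - 3)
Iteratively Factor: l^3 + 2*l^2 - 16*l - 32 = (l - 4)*(l^2 + 6*l + 8) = (l - 4)*(l + 4)*(l + 2)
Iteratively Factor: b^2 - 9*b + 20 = (b - 4)*(b - 5)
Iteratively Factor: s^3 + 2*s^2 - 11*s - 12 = (s + 1)*(s^2 + s - 12) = (s - 3)*(s + 1)*(s + 4)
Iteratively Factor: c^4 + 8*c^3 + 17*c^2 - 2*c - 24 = (c + 2)*(c^3 + 6*c^2 + 5*c - 12) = (c + 2)*(c + 3)*(c^2 + 3*c - 4) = (c + 2)*(c + 3)*(c + 4)*(c - 1)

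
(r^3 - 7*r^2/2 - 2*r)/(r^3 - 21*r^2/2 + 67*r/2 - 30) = r*(2*r + 1)/(2*r^2 - 13*r + 15)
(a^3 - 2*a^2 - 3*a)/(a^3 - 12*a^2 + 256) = a*(a^2 - 2*a - 3)/(a^3 - 12*a^2 + 256)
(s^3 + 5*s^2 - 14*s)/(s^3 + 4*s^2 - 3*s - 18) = s*(s + 7)/(s^2 + 6*s + 9)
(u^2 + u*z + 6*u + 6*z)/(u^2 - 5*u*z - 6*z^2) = (-u - 6)/(-u + 6*z)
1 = 1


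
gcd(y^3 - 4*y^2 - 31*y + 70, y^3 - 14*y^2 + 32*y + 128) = 1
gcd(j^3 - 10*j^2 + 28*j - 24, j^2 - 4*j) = 1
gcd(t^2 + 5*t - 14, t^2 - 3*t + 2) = t - 2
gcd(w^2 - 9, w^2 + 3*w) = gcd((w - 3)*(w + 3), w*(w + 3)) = w + 3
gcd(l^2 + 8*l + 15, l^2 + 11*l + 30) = l + 5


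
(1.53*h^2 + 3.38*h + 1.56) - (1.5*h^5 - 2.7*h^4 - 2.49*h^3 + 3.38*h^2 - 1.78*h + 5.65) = -1.5*h^5 + 2.7*h^4 + 2.49*h^3 - 1.85*h^2 + 5.16*h - 4.09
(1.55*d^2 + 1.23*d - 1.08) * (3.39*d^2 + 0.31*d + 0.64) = 5.2545*d^4 + 4.6502*d^3 - 2.2879*d^2 + 0.4524*d - 0.6912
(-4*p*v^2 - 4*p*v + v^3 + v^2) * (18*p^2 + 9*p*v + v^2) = -72*p^3*v^2 - 72*p^3*v - 18*p^2*v^3 - 18*p^2*v^2 + 5*p*v^4 + 5*p*v^3 + v^5 + v^4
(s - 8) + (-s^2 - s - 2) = -s^2 - 10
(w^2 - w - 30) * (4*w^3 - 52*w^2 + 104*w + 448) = 4*w^5 - 56*w^4 + 36*w^3 + 1904*w^2 - 3568*w - 13440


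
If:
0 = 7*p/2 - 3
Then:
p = 6/7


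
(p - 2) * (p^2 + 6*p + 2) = p^3 + 4*p^2 - 10*p - 4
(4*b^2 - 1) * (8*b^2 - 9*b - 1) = 32*b^4 - 36*b^3 - 12*b^2 + 9*b + 1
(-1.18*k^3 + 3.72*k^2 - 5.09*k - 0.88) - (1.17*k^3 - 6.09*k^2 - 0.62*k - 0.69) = -2.35*k^3 + 9.81*k^2 - 4.47*k - 0.19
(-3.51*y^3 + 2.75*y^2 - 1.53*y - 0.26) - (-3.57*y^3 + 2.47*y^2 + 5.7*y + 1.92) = 0.0600000000000001*y^3 + 0.28*y^2 - 7.23*y - 2.18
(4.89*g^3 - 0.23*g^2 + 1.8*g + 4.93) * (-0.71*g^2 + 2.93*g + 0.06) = -3.4719*g^5 + 14.491*g^4 - 1.6585*g^3 + 1.7599*g^2 + 14.5529*g + 0.2958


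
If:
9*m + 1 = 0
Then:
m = -1/9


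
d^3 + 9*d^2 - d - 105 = (d - 3)*(d + 5)*(d + 7)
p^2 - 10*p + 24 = (p - 6)*(p - 4)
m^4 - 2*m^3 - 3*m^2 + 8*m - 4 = (m - 2)*(m - 1)^2*(m + 2)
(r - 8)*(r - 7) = r^2 - 15*r + 56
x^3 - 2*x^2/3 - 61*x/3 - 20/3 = (x - 5)*(x + 1/3)*(x + 4)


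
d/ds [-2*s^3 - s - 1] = -6*s^2 - 1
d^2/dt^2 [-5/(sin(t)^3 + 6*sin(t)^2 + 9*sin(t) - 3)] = 15*(3*sin(t)^6 + 22*sin(t)^5 + 50*sin(t)^4 + 31*sin(t)^3 - 39*sin(t)^2 - 105*sin(t) - 66)/(sin(t)^3 + 6*sin(t)^2 + 9*sin(t) - 3)^3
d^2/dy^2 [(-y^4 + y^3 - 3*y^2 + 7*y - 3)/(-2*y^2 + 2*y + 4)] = (y^6 - 3*y^5 - 3*y^4 + 9*y^3 + 45*y^2 - 63*y + 35)/(y^6 - 3*y^5 - 3*y^4 + 11*y^3 + 6*y^2 - 12*y - 8)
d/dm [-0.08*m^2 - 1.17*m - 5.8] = -0.16*m - 1.17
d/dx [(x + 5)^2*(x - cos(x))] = (x + 5)*(2*x + (x + 5)*(sin(x) + 1) - 2*cos(x))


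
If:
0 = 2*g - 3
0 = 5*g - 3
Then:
No Solution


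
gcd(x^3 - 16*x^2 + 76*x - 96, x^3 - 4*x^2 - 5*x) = 1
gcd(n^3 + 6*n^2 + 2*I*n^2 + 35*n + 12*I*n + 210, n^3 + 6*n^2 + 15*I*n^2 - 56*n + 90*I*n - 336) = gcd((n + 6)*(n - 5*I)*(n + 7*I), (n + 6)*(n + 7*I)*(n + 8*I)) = n^2 + n*(6 + 7*I) + 42*I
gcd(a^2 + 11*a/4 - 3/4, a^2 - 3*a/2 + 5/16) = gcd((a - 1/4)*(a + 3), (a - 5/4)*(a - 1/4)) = a - 1/4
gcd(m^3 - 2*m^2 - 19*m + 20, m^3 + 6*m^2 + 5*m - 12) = m^2 + 3*m - 4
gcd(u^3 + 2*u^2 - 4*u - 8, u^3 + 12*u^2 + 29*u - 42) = 1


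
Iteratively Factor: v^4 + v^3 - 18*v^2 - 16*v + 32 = (v - 1)*(v^3 + 2*v^2 - 16*v - 32) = (v - 1)*(v + 4)*(v^2 - 2*v - 8) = (v - 4)*(v - 1)*(v + 4)*(v + 2)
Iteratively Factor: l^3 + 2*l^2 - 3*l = (l - 1)*(l^2 + 3*l) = (l - 1)*(l + 3)*(l)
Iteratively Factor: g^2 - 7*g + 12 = (g - 3)*(g - 4)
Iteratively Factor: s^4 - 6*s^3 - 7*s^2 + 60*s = (s - 5)*(s^3 - s^2 - 12*s) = s*(s - 5)*(s^2 - s - 12) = s*(s - 5)*(s + 3)*(s - 4)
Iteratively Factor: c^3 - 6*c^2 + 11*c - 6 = (c - 3)*(c^2 - 3*c + 2) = (c - 3)*(c - 2)*(c - 1)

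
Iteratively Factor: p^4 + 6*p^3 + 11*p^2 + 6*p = (p + 3)*(p^3 + 3*p^2 + 2*p) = (p + 2)*(p + 3)*(p^2 + p) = (p + 1)*(p + 2)*(p + 3)*(p)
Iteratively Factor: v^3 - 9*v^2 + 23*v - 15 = (v - 1)*(v^2 - 8*v + 15) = (v - 3)*(v - 1)*(v - 5)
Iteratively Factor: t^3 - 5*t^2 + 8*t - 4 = (t - 2)*(t^2 - 3*t + 2) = (t - 2)^2*(t - 1)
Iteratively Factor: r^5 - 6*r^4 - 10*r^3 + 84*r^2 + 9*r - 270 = (r + 2)*(r^4 - 8*r^3 + 6*r^2 + 72*r - 135) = (r + 2)*(r + 3)*(r^3 - 11*r^2 + 39*r - 45) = (r - 3)*(r + 2)*(r + 3)*(r^2 - 8*r + 15) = (r - 5)*(r - 3)*(r + 2)*(r + 3)*(r - 3)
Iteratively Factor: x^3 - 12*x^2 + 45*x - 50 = (x - 5)*(x^2 - 7*x + 10) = (x - 5)^2*(x - 2)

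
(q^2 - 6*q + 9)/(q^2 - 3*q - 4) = (-q^2 + 6*q - 9)/(-q^2 + 3*q + 4)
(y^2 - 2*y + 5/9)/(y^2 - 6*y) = (y^2 - 2*y + 5/9)/(y*(y - 6))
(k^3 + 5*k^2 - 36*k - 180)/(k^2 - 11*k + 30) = (k^2 + 11*k + 30)/(k - 5)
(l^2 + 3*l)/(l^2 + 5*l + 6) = l/(l + 2)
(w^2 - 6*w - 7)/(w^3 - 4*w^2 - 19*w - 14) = 1/(w + 2)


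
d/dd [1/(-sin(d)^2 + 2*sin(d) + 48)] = 2*(sin(d) - 1)*cos(d)/((sin(d) - 8)^2*(sin(d) + 6)^2)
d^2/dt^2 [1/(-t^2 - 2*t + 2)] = 2*(t^2 + 2*t - 4*(t + 1)^2 - 2)/(t^2 + 2*t - 2)^3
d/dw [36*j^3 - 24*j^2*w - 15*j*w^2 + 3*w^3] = -24*j^2 - 30*j*w + 9*w^2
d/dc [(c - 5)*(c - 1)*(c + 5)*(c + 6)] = 4*c^3 + 15*c^2 - 62*c - 125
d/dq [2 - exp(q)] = -exp(q)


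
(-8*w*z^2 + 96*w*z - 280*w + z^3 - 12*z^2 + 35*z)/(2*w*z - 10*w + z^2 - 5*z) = (-8*w*z + 56*w + z^2 - 7*z)/(2*w + z)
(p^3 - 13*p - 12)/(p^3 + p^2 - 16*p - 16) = (p + 3)/(p + 4)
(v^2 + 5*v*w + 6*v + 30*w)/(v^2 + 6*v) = (v + 5*w)/v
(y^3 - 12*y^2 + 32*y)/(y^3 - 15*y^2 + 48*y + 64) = y*(y - 4)/(y^2 - 7*y - 8)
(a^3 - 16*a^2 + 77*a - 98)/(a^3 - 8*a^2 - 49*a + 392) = (a^2 - 9*a + 14)/(a^2 - a - 56)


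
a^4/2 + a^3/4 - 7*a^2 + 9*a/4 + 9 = (a/2 + 1/2)*(a - 3)*(a - 3/2)*(a + 4)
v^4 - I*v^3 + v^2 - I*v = v*(v - I)^2*(v + I)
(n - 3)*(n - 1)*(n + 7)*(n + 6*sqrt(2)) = n^4 + 3*n^3 + 6*sqrt(2)*n^3 - 25*n^2 + 18*sqrt(2)*n^2 - 150*sqrt(2)*n + 21*n + 126*sqrt(2)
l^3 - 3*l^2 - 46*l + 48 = (l - 8)*(l - 1)*(l + 6)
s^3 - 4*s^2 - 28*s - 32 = (s - 8)*(s + 2)^2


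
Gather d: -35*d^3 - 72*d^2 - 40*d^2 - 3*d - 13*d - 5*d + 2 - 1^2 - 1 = -35*d^3 - 112*d^2 - 21*d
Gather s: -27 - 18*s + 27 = -18*s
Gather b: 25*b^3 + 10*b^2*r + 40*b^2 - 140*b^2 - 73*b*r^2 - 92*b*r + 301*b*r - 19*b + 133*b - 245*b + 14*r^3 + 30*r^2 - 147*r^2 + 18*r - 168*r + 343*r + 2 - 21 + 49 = 25*b^3 + b^2*(10*r - 100) + b*(-73*r^2 + 209*r - 131) + 14*r^3 - 117*r^2 + 193*r + 30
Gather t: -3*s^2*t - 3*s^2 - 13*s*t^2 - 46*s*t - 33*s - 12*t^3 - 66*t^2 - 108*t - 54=-3*s^2 - 33*s - 12*t^3 + t^2*(-13*s - 66) + t*(-3*s^2 - 46*s - 108) - 54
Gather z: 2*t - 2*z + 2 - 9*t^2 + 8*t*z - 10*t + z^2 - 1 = -9*t^2 - 8*t + z^2 + z*(8*t - 2) + 1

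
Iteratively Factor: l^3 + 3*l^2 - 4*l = (l + 4)*(l^2 - l) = (l - 1)*(l + 4)*(l)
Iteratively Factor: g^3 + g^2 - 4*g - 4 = (g + 1)*(g^2 - 4) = (g + 1)*(g + 2)*(g - 2)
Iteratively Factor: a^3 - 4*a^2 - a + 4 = (a + 1)*(a^2 - 5*a + 4) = (a - 4)*(a + 1)*(a - 1)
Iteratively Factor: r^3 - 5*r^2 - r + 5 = (r + 1)*(r^2 - 6*r + 5) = (r - 1)*(r + 1)*(r - 5)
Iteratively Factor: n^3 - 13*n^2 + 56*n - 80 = (n - 5)*(n^2 - 8*n + 16) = (n - 5)*(n - 4)*(n - 4)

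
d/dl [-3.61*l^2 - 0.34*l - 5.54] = -7.22*l - 0.34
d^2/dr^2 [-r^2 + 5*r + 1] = -2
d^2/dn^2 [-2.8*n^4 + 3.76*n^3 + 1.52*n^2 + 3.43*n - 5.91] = -33.6*n^2 + 22.56*n + 3.04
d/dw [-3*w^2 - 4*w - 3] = -6*w - 4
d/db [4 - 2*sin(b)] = -2*cos(b)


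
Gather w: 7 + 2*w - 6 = 2*w + 1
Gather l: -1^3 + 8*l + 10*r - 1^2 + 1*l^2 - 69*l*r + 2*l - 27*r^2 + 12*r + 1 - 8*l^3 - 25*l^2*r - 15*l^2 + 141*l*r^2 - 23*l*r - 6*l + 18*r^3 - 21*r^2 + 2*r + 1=-8*l^3 + l^2*(-25*r - 14) + l*(141*r^2 - 92*r + 4) + 18*r^3 - 48*r^2 + 24*r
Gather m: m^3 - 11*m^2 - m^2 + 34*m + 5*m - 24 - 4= m^3 - 12*m^2 + 39*m - 28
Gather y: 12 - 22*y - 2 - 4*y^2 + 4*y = -4*y^2 - 18*y + 10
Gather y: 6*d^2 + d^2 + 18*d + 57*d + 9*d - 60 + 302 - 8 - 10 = 7*d^2 + 84*d + 224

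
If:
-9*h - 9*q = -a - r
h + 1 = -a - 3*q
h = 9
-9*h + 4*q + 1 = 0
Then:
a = -70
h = 9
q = 20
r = 331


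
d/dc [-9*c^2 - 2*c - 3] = -18*c - 2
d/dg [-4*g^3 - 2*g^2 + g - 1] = -12*g^2 - 4*g + 1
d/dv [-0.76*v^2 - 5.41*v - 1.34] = -1.52*v - 5.41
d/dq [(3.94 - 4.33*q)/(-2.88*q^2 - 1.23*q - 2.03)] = (-12.4704*q^2 + 22.6944*q + 13.6361)/(8.2944*q^4 + 7.0848*q^3 + 13.2057*q^2 + 4.9938*q + 4.1209)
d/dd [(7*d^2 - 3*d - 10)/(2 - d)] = (-7*d^2 + 28*d - 16)/(d^2 - 4*d + 4)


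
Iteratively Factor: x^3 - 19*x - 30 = (x + 2)*(x^2 - 2*x - 15) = (x - 5)*(x + 2)*(x + 3)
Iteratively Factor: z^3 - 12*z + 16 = (z - 2)*(z^2 + 2*z - 8) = (z - 2)^2*(z + 4)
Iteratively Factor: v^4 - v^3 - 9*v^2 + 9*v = (v)*(v^3 - v^2 - 9*v + 9) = v*(v + 3)*(v^2 - 4*v + 3) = v*(v - 3)*(v + 3)*(v - 1)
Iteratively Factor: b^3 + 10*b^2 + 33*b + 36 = (b + 4)*(b^2 + 6*b + 9) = (b + 3)*(b + 4)*(b + 3)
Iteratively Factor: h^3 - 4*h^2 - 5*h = (h)*(h^2 - 4*h - 5) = h*(h + 1)*(h - 5)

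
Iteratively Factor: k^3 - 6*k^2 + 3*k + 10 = (k - 2)*(k^2 - 4*k - 5) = (k - 2)*(k + 1)*(k - 5)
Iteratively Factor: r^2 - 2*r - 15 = (r - 5)*(r + 3)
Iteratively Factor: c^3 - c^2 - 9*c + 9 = (c + 3)*(c^2 - 4*c + 3) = (c - 1)*(c + 3)*(c - 3)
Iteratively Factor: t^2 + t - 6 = (t - 2)*(t + 3)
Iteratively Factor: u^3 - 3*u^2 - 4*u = (u - 4)*(u^2 + u) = (u - 4)*(u + 1)*(u)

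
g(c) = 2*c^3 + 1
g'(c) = 6*c^2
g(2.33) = 26.30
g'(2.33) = 32.57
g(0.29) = 1.05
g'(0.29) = 0.50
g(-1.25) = -2.91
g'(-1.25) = 9.38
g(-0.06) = 1.00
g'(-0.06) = 0.02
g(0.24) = 1.03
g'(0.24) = 0.35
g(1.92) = 15.16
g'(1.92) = 22.12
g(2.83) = 46.33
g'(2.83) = 48.05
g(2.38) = 27.96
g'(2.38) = 33.99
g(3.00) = 55.00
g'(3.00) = 54.00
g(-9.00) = -1457.00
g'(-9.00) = 486.00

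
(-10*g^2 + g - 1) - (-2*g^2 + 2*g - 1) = -8*g^2 - g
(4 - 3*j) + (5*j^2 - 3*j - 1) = 5*j^2 - 6*j + 3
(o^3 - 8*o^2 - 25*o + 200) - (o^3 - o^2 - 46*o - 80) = -7*o^2 + 21*o + 280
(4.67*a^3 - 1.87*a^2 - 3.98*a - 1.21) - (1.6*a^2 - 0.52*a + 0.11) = 4.67*a^3 - 3.47*a^2 - 3.46*a - 1.32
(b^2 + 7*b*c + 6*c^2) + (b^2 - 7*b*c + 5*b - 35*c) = 2*b^2 + 5*b + 6*c^2 - 35*c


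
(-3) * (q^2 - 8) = 24 - 3*q^2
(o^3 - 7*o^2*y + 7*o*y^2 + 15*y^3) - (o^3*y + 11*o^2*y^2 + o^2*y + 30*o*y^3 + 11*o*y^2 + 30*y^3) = -o^3*y + o^3 - 11*o^2*y^2 - 8*o^2*y - 30*o*y^3 - 4*o*y^2 - 15*y^3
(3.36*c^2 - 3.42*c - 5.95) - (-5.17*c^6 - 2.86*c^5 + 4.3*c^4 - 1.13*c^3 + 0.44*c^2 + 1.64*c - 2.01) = 5.17*c^6 + 2.86*c^5 - 4.3*c^4 + 1.13*c^3 + 2.92*c^2 - 5.06*c - 3.94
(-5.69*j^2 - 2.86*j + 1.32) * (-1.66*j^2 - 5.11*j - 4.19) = 9.4454*j^4 + 33.8235*j^3 + 36.2645*j^2 + 5.2382*j - 5.5308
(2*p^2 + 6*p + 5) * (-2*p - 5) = -4*p^3 - 22*p^2 - 40*p - 25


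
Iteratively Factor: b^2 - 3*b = (b)*(b - 3)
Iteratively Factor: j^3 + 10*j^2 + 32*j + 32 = (j + 4)*(j^2 + 6*j + 8) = (j + 4)^2*(j + 2)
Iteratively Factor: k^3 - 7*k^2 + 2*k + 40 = (k - 4)*(k^2 - 3*k - 10) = (k - 5)*(k - 4)*(k + 2)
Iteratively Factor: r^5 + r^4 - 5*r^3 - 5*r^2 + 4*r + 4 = (r + 2)*(r^4 - r^3 - 3*r^2 + r + 2) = (r + 1)*(r + 2)*(r^3 - 2*r^2 - r + 2) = (r - 1)*(r + 1)*(r + 2)*(r^2 - r - 2) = (r - 2)*(r - 1)*(r + 1)*(r + 2)*(r + 1)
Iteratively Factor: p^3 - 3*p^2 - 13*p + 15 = (p + 3)*(p^2 - 6*p + 5) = (p - 5)*(p + 3)*(p - 1)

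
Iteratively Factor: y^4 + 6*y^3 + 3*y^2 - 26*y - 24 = (y + 4)*(y^3 + 2*y^2 - 5*y - 6) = (y + 1)*(y + 4)*(y^2 + y - 6) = (y - 2)*(y + 1)*(y + 4)*(y + 3)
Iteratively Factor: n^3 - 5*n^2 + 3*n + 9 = (n - 3)*(n^2 - 2*n - 3) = (n - 3)*(n + 1)*(n - 3)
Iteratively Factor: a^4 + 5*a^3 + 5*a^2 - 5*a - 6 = (a + 1)*(a^3 + 4*a^2 + a - 6) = (a + 1)*(a + 2)*(a^2 + 2*a - 3) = (a - 1)*(a + 1)*(a + 2)*(a + 3)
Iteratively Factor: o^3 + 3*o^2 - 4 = (o + 2)*(o^2 + o - 2) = (o - 1)*(o + 2)*(o + 2)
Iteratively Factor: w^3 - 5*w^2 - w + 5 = (w - 5)*(w^2 - 1) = (w - 5)*(w + 1)*(w - 1)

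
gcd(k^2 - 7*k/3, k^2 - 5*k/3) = k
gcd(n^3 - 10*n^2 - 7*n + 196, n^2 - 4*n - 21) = n - 7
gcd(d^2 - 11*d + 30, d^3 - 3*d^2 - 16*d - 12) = d - 6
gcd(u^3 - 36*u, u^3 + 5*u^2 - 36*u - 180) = u^2 - 36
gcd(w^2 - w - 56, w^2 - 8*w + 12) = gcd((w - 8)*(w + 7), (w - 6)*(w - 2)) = 1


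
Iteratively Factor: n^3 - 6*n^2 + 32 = (n - 4)*(n^2 - 2*n - 8) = (n - 4)*(n + 2)*(n - 4)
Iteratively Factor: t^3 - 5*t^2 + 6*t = (t)*(t^2 - 5*t + 6) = t*(t - 2)*(t - 3)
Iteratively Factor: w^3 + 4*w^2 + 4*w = (w)*(w^2 + 4*w + 4) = w*(w + 2)*(w + 2)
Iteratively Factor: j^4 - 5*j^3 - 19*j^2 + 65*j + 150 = (j - 5)*(j^3 - 19*j - 30) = (j - 5)^2*(j^2 + 5*j + 6) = (j - 5)^2*(j + 2)*(j + 3)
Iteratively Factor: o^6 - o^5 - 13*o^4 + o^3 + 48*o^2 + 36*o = (o + 2)*(o^5 - 3*o^4 - 7*o^3 + 15*o^2 + 18*o) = o*(o + 2)*(o^4 - 3*o^3 - 7*o^2 + 15*o + 18) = o*(o - 3)*(o + 2)*(o^3 - 7*o - 6) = o*(o - 3)*(o + 2)^2*(o^2 - 2*o - 3) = o*(o - 3)^2*(o + 2)^2*(o + 1)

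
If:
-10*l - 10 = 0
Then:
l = -1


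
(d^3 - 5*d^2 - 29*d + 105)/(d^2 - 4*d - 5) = (-d^3 + 5*d^2 + 29*d - 105)/(-d^2 + 4*d + 5)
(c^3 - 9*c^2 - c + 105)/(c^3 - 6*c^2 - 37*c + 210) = (c + 3)/(c + 6)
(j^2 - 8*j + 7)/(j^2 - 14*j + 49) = (j - 1)/(j - 7)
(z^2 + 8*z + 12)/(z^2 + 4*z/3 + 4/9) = 9*(z^2 + 8*z + 12)/(9*z^2 + 12*z + 4)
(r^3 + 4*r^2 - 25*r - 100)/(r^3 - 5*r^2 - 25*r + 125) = (r + 4)/(r - 5)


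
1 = 1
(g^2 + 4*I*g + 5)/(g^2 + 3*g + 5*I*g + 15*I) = (g - I)/(g + 3)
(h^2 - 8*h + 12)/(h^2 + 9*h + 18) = (h^2 - 8*h + 12)/(h^2 + 9*h + 18)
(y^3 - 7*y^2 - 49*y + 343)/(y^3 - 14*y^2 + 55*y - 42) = (y^2 - 49)/(y^2 - 7*y + 6)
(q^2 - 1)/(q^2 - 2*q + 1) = (q + 1)/(q - 1)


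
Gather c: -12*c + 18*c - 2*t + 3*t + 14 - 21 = 6*c + t - 7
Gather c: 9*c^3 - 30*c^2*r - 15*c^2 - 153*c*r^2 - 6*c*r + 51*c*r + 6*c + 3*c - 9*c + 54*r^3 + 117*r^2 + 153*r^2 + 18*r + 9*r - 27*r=9*c^3 + c^2*(-30*r - 15) + c*(-153*r^2 + 45*r) + 54*r^3 + 270*r^2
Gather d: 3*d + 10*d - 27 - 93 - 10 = 13*d - 130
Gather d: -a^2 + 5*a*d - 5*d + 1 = -a^2 + d*(5*a - 5) + 1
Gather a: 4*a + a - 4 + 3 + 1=5*a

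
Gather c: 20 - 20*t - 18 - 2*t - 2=-22*t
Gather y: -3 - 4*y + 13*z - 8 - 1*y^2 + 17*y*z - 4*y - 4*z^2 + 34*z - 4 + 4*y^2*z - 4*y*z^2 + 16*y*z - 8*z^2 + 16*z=y^2*(4*z - 1) + y*(-4*z^2 + 33*z - 8) - 12*z^2 + 63*z - 15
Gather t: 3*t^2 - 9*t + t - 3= 3*t^2 - 8*t - 3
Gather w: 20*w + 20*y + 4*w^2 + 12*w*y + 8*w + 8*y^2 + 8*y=4*w^2 + w*(12*y + 28) + 8*y^2 + 28*y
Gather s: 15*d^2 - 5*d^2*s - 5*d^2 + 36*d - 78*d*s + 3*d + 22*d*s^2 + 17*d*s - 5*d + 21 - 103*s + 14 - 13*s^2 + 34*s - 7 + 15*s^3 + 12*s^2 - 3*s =10*d^2 + 34*d + 15*s^3 + s^2*(22*d - 1) + s*(-5*d^2 - 61*d - 72) + 28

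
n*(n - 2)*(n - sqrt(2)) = n^3 - 2*n^2 - sqrt(2)*n^2 + 2*sqrt(2)*n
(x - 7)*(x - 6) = x^2 - 13*x + 42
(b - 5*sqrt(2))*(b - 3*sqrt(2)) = b^2 - 8*sqrt(2)*b + 30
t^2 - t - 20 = (t - 5)*(t + 4)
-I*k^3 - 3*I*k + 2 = (k - 2*I)*(k + I)*(-I*k + 1)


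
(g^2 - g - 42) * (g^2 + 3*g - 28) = g^4 + 2*g^3 - 73*g^2 - 98*g + 1176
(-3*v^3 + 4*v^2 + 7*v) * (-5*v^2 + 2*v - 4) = 15*v^5 - 26*v^4 - 15*v^3 - 2*v^2 - 28*v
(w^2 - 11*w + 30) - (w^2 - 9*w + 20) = 10 - 2*w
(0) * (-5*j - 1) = 0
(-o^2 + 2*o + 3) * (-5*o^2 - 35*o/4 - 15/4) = 5*o^4 - 5*o^3/4 - 115*o^2/4 - 135*o/4 - 45/4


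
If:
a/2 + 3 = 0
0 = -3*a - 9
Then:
No Solution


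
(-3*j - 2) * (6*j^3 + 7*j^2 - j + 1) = -18*j^4 - 33*j^3 - 11*j^2 - j - 2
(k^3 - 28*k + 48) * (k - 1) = k^4 - k^3 - 28*k^2 + 76*k - 48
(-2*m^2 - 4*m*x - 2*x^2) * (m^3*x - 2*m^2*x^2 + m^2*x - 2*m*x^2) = -2*m^5*x - 2*m^4*x + 6*m^3*x^3 + 4*m^2*x^4 + 6*m^2*x^3 + 4*m*x^4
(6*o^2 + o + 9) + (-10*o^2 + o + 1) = -4*o^2 + 2*o + 10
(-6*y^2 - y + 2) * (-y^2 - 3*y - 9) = 6*y^4 + 19*y^3 + 55*y^2 + 3*y - 18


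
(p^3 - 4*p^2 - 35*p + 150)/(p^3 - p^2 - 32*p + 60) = (p - 5)/(p - 2)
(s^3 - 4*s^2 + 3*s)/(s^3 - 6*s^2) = (s^2 - 4*s + 3)/(s*(s - 6))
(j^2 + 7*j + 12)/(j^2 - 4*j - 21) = (j + 4)/(j - 7)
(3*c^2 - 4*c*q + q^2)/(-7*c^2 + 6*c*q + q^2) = (-3*c + q)/(7*c + q)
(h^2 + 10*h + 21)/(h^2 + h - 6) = (h + 7)/(h - 2)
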